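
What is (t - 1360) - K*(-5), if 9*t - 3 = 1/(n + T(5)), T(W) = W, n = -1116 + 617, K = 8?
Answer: -5867239/4446 ≈ -1319.7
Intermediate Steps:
n = -499
t = 1481/4446 (t = ⅓ + 1/(9*(-499 + 5)) = ⅓ + (⅑)/(-494) = ⅓ + (⅑)*(-1/494) = ⅓ - 1/4446 = 1481/4446 ≈ 0.33311)
(t - 1360) - K*(-5) = (1481/4446 - 1360) - 8*(-5) = -6045079/4446 - (-40) = -6045079/4446 - 1*(-40) = -6045079/4446 + 40 = -5867239/4446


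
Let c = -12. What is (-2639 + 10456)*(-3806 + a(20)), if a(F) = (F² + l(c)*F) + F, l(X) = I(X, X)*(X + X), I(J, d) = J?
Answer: 18557558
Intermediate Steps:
l(X) = 2*X² (l(X) = X*(X + X) = X*(2*X) = 2*X²)
a(F) = F² + 289*F (a(F) = (F² + (2*(-12)²)*F) + F = (F² + (2*144)*F) + F = (F² + 288*F) + F = F² + 289*F)
(-2639 + 10456)*(-3806 + a(20)) = (-2639 + 10456)*(-3806 + 20*(289 + 20)) = 7817*(-3806 + 20*309) = 7817*(-3806 + 6180) = 7817*2374 = 18557558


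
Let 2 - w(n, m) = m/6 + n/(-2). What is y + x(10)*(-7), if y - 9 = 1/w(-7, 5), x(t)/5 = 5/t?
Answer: -125/14 ≈ -8.9286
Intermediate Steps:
x(t) = 25/t (x(t) = 5*(5/t) = 25/t)
w(n, m) = 2 + n/2 - m/6 (w(n, m) = 2 - (m/6 + n/(-2)) = 2 - (m*(1/6) + n*(-1/2)) = 2 - (m/6 - n/2) = 2 - (-n/2 + m/6) = 2 + (n/2 - m/6) = 2 + n/2 - m/6)
y = 60/7 (y = 9 + 1/(2 + (1/2)*(-7) - 1/6*5) = 9 + 1/(2 - 7/2 - 5/6) = 9 + 1/(-7/3) = 9 - 3/7 = 60/7 ≈ 8.5714)
y + x(10)*(-7) = 60/7 + (25/10)*(-7) = 60/7 + (25*(1/10))*(-7) = 60/7 + (5/2)*(-7) = 60/7 - 35/2 = -125/14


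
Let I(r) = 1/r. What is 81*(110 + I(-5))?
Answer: 44469/5 ≈ 8893.8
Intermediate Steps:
81*(110 + I(-5)) = 81*(110 + 1/(-5)) = 81*(110 - ⅕) = 81*(549/5) = 44469/5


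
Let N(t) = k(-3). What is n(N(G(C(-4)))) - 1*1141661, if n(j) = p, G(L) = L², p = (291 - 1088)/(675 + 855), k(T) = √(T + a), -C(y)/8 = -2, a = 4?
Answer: -1746742127/1530 ≈ -1.1417e+6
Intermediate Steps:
C(y) = 16 (C(y) = -8*(-2) = 16)
k(T) = √(4 + T) (k(T) = √(T + 4) = √(4 + T))
p = -797/1530 ≈ -0.52092
N(t) = 1 (N(t) = √(4 - 3) = √1 = 1)
n(j) = -797/1530
n(N(G(C(-4)))) - 1*1141661 = -797/1530 - 1*1141661 = -797/1530 - 1141661 = -1746742127/1530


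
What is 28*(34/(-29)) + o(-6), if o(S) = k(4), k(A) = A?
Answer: -836/29 ≈ -28.828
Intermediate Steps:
o(S) = 4
28*(34/(-29)) + o(-6) = 28*(34/(-29)) + 4 = 28*(34*(-1/29)) + 4 = 28*(-34/29) + 4 = -952/29 + 4 = -836/29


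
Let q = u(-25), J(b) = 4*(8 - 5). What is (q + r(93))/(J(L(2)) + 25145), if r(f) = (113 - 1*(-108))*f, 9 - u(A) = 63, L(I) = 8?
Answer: 20499/25157 ≈ 0.81484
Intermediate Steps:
u(A) = -54 (u(A) = 9 - 1*63 = 9 - 63 = -54)
J(b) = 12 (J(b) = 4*3 = 12)
q = -54
r(f) = 221*f (r(f) = (113 + 108)*f = 221*f)
(q + r(93))/(J(L(2)) + 25145) = (-54 + 221*93)/(12 + 25145) = (-54 + 20553)/25157 = 20499*(1/25157) = 20499/25157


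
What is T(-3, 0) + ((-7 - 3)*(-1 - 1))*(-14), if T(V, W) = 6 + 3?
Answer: -271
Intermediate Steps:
T(V, W) = 9
T(-3, 0) + ((-7 - 3)*(-1 - 1))*(-14) = 9 + ((-7 - 3)*(-1 - 1))*(-14) = 9 - 10*(-2)*(-14) = 9 + 20*(-14) = 9 - 280 = -271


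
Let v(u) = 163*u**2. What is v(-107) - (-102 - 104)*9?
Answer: 1868041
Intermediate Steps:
v(-107) - (-102 - 104)*9 = 163*(-107)**2 - (-102 - 104)*9 = 163*11449 - (-206)*9 = 1866187 - 1*(-1854) = 1866187 + 1854 = 1868041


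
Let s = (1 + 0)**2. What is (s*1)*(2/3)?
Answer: 2/3 ≈ 0.66667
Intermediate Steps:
s = 1 (s = 1**2 = 1)
(s*1)*(2/3) = (1*1)*(2/3) = 1*(2*(1/3)) = 1*(2/3) = 2/3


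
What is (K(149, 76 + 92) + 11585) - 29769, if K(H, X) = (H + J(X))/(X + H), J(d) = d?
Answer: -18183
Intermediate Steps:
K(H, X) = 1 (K(H, X) = (H + X)/(X + H) = (H + X)/(H + X) = 1)
(K(149, 76 + 92) + 11585) - 29769 = (1 + 11585) - 29769 = 11586 - 29769 = -18183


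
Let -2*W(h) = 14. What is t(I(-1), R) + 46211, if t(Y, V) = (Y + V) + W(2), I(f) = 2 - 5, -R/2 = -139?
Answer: 46479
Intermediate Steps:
R = 278 (R = -2*(-139) = 278)
W(h) = -7 (W(h) = -½*14 = -7)
I(f) = -3
t(Y, V) = -7 + V + Y (t(Y, V) = (Y + V) - 7 = (V + Y) - 7 = -7 + V + Y)
t(I(-1), R) + 46211 = (-7 + 278 - 3) + 46211 = 268 + 46211 = 46479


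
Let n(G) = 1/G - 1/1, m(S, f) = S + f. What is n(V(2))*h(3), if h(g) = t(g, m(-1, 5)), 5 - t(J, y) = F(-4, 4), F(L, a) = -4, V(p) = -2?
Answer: -27/2 ≈ -13.500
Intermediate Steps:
t(J, y) = 9 (t(J, y) = 5 - 1*(-4) = 5 + 4 = 9)
h(g) = 9
n(G) = -1 + 1/G (n(G) = 1/G - 1*1 = 1/G - 1 = -1 + 1/G)
n(V(2))*h(3) = ((1 - 1*(-2))/(-2))*9 = -(1 + 2)/2*9 = -½*3*9 = -3/2*9 = -27/2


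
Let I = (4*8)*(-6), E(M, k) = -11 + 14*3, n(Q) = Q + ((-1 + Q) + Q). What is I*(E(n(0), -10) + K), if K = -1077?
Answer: 200832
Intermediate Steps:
n(Q) = -1 + 3*Q (n(Q) = Q + (-1 + 2*Q) = -1 + 3*Q)
E(M, k) = 31 (E(M, k) = -11 + 42 = 31)
I = -192 (I = 32*(-6) = -192)
I*(E(n(0), -10) + K) = -192*(31 - 1077) = -192*(-1046) = 200832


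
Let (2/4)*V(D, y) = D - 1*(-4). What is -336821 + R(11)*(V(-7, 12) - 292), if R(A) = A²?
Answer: -372879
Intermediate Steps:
V(D, y) = 8 + 2*D (V(D, y) = 2*(D - 1*(-4)) = 2*(D + 4) = 2*(4 + D) = 8 + 2*D)
-336821 + R(11)*(V(-7, 12) - 292) = -336821 + 11²*((8 + 2*(-7)) - 292) = -336821 + 121*((8 - 14) - 292) = -336821 + 121*(-6 - 292) = -336821 + 121*(-298) = -336821 - 36058 = -372879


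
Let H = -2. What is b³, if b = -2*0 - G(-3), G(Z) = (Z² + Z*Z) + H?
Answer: -4096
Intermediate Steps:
G(Z) = -2 + 2*Z² (G(Z) = (Z² + Z*Z) - 2 = (Z² + Z²) - 2 = 2*Z² - 2 = -2 + 2*Z²)
b = -16 (b = -2*0 - (-2 + 2*(-3)²) = 0 - (-2 + 2*9) = 0 - (-2 + 18) = 0 - 1*16 = 0 - 16 = -16)
b³ = (-16)³ = -4096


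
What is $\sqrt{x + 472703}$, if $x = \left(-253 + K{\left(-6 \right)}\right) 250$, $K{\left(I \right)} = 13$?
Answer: $\sqrt{412703} \approx 642.42$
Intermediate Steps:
$x = -60000$ ($x = \left(-253 + 13\right) 250 = \left(-240\right) 250 = -60000$)
$\sqrt{x + 472703} = \sqrt{-60000 + 472703} = \sqrt{412703}$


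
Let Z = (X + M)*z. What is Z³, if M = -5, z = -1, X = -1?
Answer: 216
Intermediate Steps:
Z = 6 (Z = (-1 - 5)*(-1) = -6*(-1) = 6)
Z³ = 6³ = 216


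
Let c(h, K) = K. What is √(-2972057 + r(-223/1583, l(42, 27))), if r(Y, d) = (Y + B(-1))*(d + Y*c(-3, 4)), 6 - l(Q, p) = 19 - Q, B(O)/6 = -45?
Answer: 4*I*√466680927698/1583 ≈ 1726.2*I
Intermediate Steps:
B(O) = -270 (B(O) = 6*(-45) = -270)
l(Q, p) = -13 + Q (l(Q, p) = 6 - (19 - Q) = 6 + (-19 + Q) = -13 + Q)
r(Y, d) = (-270 + Y)*(d + 4*Y) (r(Y, d) = (Y - 270)*(d + Y*4) = (-270 + Y)*(d + 4*Y))
√(-2972057 + r(-223/1583, l(42, 27))) = √(-2972057 + (-(-240840)/1583 - 270*(-13 + 42) + 4*(-223/1583)² + (-223/1583)*(-13 + 42))) = √(-2972057 + (-(-240840)/1583 - 270*29 + 4*(-223*1/1583)² - 223*1/1583*29)) = √(-2972057 + (-1080*(-223/1583) - 7830 + 4*(-223/1583)² - 223/1583*29)) = √(-2972057 + (240840/1583 - 7830 + 4*(49729/2505889) - 6467/1583)) = √(-2972057 + (240840/1583 - 7830 + 198916/2505889 - 6467/1583)) = √(-2972057 - 19249899495/2505889) = √(-7466894843168/2505889) = 4*I*√466680927698/1583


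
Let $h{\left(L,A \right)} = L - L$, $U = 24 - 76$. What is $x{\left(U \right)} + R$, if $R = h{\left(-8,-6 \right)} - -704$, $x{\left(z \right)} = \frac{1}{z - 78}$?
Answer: $\frac{91519}{130} \approx 703.99$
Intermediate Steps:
$U = -52$
$h{\left(L,A \right)} = 0$
$x{\left(z \right)} = \frac{1}{-78 + z}$
$R = 704$ ($R = 0 - -704 = 0 + 704 = 704$)
$x{\left(U \right)} + R = \frac{1}{-78 - 52} + 704 = \frac{1}{-130} + 704 = - \frac{1}{130} + 704 = \frac{91519}{130}$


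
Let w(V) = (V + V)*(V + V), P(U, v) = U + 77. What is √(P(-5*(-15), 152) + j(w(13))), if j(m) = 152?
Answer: 4*√19 ≈ 17.436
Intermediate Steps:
P(U, v) = 77 + U
w(V) = 4*V² (w(V) = (2*V)*(2*V) = 4*V²)
√(P(-5*(-15), 152) + j(w(13))) = √((77 - 5*(-15)) + 152) = √((77 + 75) + 152) = √(152 + 152) = √304 = 4*√19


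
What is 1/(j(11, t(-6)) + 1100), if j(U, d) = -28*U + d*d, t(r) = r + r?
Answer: 1/936 ≈ 0.0010684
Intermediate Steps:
t(r) = 2*r
j(U, d) = d² - 28*U (j(U, d) = -28*U + d² = d² - 28*U)
1/(j(11, t(-6)) + 1100) = 1/(((2*(-6))² - 28*11) + 1100) = 1/(((-12)² - 308) + 1100) = 1/((144 - 308) + 1100) = 1/(-164 + 1100) = 1/936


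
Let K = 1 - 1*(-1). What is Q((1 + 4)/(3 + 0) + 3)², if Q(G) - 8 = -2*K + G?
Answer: 676/9 ≈ 75.111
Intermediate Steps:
K = 2 (K = 1 + 1 = 2)
Q(G) = 4 + G (Q(G) = 8 + (-2*2 + G) = 8 + (-4 + G) = 4 + G)
Q((1 + 4)/(3 + 0) + 3)² = (4 + ((1 + 4)/(3 + 0) + 3))² = (4 + (5/3 + 3))² = (4 + 14/3)² = (26/3)² = 676/9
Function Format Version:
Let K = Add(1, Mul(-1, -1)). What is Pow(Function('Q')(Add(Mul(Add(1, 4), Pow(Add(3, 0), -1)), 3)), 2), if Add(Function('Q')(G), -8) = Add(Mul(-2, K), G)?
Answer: Rational(676, 9) ≈ 75.111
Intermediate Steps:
K = 2 (K = Add(1, 1) = 2)
Function('Q')(G) = Add(4, G) (Function('Q')(G) = Add(8, Add(Mul(-2, 2), G)) = Add(8, Add(-4, G)) = Add(4, G))
Pow(Function('Q')(Add(Mul(Add(1, 4), Pow(Add(3, 0), -1)), 3)), 2) = Pow(Add(4, Add(Mul(Add(1, 4), Pow(Add(3, 0), -1)), 3)), 2) = Pow(Add(4, Add(Mul(5, Pow(3, -1)), 3)), 2) = Pow(Add(4, Add(Mul(5, Rational(1, 3)), 3)), 2) = Pow(Add(4, Add(Rational(5, 3), 3)), 2) = Pow(Add(4, Rational(14, 3)), 2) = Pow(Rational(26, 3), 2) = Rational(676, 9)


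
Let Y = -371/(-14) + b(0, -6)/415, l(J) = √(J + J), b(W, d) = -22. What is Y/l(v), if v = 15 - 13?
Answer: 21951/1660 ≈ 13.223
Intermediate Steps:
v = 2
l(J) = √2*√J (l(J) = √(2*J) = √2*√J)
Y = 21951/830 (Y = -371/(-14) - 22/415 = -371*(-1/14) - 22*1/415 = 53/2 - 22/415 = 21951/830 ≈ 26.447)
Y/l(v) = 21951/(830*((√2*√2))) = (21951/830)/2 = (21951/830)*(½) = 21951/1660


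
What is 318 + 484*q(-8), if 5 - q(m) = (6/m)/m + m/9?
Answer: 224845/72 ≈ 3122.8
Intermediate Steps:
q(m) = 5 - 6/m² - m/9 (q(m) = 5 - ((6/m)/m + m/9) = 5 - (6/m² + m*(⅑)) = 5 - (6/m² + m/9) = 5 + (-6/m² - m/9) = 5 - 6/m² - m/9)
318 + 484*q(-8) = 318 + 484*(5 - 6/(-8)² - ⅑*(-8)) = 318 + 484*(5 - 6*1/64 + 8/9) = 318 + 484*(5 - 3/32 + 8/9) = 318 + 484*(1669/288) = 318 + 201949/72 = 224845/72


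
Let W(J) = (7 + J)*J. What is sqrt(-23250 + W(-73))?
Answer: 96*I*sqrt(2) ≈ 135.76*I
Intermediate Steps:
W(J) = J*(7 + J)
sqrt(-23250 + W(-73)) = sqrt(-23250 - 73*(7 - 73)) = sqrt(-23250 - 73*(-66)) = sqrt(-23250 + 4818) = sqrt(-18432) = 96*I*sqrt(2)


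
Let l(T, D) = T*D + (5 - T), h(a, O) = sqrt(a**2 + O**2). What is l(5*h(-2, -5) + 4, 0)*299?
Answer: 299 - 1495*sqrt(29) ≈ -7751.8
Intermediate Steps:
h(a, O) = sqrt(O**2 + a**2)
l(T, D) = 5 - T + D*T (l(T, D) = D*T + (5 - T) = 5 - T + D*T)
l(5*h(-2, -5) + 4, 0)*299 = (5 - (5*sqrt((-5)**2 + (-2)**2) + 4) + 0*(5*sqrt((-5)**2 + (-2)**2) + 4))*299 = (5 - (5*sqrt(25 + 4) + 4) + 0*(5*sqrt(25 + 4) + 4))*299 = (5 - (5*sqrt(29) + 4) + 0*(5*sqrt(29) + 4))*299 = (5 - (4 + 5*sqrt(29)) + 0*(4 + 5*sqrt(29)))*299 = (5 + (-4 - 5*sqrt(29)) + 0)*299 = (1 - 5*sqrt(29))*299 = 299 - 1495*sqrt(29)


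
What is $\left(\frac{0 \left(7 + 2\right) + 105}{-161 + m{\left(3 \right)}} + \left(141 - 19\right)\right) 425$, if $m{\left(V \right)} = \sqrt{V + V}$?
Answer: $\frac{267301625}{5183} - \frac{8925 \sqrt{6}}{5183} \approx 51569.0$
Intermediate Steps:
$m{\left(V \right)} = \sqrt{2} \sqrt{V}$ ($m{\left(V \right)} = \sqrt{2 V} = \sqrt{2} \sqrt{V}$)
$\left(\frac{0 \left(7 + 2\right) + 105}{-161 + m{\left(3 \right)}} + \left(141 - 19\right)\right) 425 = \left(\frac{0 \left(7 + 2\right) + 105}{-161 + \sqrt{2} \sqrt{3}} + \left(141 - 19\right)\right) 425 = \left(\frac{0 \cdot 9 + 105}{-161 + \sqrt{6}} + 122\right) 425 = \left(\frac{0 + 105}{-161 + \sqrt{6}} + 122\right) 425 = \left(\frac{105}{-161 + \sqrt{6}} + 122\right) 425 = \left(122 + \frac{105}{-161 + \sqrt{6}}\right) 425 = 51850 + \frac{44625}{-161 + \sqrt{6}}$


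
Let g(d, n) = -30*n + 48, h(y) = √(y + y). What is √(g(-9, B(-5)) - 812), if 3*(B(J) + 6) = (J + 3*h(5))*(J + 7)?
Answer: 2*√(-121 - 15*√10) ≈ 25.956*I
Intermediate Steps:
h(y) = √2*√y (h(y) = √(2*y) = √2*√y)
B(J) = -6 + (7 + J)*(J + 3*√10)/3 (B(J) = -6 + ((J + 3*(√2*√5))*(J + 7))/3 = -6 + ((J + 3*√10)*(7 + J))/3 = -6 + ((7 + J)*(J + 3*√10))/3 = -6 + (7 + J)*(J + 3*√10)/3)
g(d, n) = 48 - 30*n
√(g(-9, B(-5)) - 812) = √((48 - 30*(-6 + 7*√10 + (⅓)*(-5)² + (7/3)*(-5) - 5*√10)) - 812) = √((48 - 30*(-6 + 7*√10 + (⅓)*25 - 35/3 - 5*√10)) - 812) = √((48 - 30*(-6 + 7*√10 + 25/3 - 35/3 - 5*√10)) - 812) = √((48 - 30*(-28/3 + 2*√10)) - 812) = √((48 + (280 - 60*√10)) - 812) = √((328 - 60*√10) - 812) = √(-484 - 60*√10)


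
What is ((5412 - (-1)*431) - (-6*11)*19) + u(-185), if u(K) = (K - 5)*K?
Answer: 42247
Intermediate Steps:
u(K) = K*(-5 + K) (u(K) = (-5 + K)*K = K*(-5 + K))
((5412 - (-1)*431) - (-6*11)*19) + u(-185) = ((5412 - (-1)*431) - (-6*11)*19) - 185*(-5 - 185) = ((5412 - 1*(-431)) - (-66)*19) - 185*(-190) = ((5412 + 431) - 1*(-1254)) + 35150 = (5843 + 1254) + 35150 = 7097 + 35150 = 42247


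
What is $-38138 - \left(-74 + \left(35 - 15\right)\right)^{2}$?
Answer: $-41054$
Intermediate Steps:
$-38138 - \left(-74 + \left(35 - 15\right)\right)^{2} = -38138 - \left(-74 + 20\right)^{2} = -38138 - \left(-54\right)^{2} = -38138 - 2916 = -41054$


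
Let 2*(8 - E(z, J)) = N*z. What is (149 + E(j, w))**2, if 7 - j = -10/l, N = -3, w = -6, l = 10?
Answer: 28561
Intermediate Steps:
j = 8 (j = 7 - (-10)/10 = 7 - 1*(-1) = 7 + 1 = 8)
E(z, J) = 8 + 3*z/2 (E(z, J) = 8 - (-3)*z/2 = 8 + 3*z/2)
(149 + E(j, w))**2 = (149 + (8 + (3/2)*8))**2 = (149 + (8 + 12))**2 = (149 + 20)**2 = 169**2 = 28561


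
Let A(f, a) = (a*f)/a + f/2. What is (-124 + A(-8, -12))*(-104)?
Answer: 14144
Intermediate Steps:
A(f, a) = 3*f/2 (A(f, a) = f + f*(½) = f + f/2 = 3*f/2)
(-124 + A(-8, -12))*(-104) = (-124 + (3/2)*(-8))*(-104) = (-124 - 12)*(-104) = -136*(-104) = 14144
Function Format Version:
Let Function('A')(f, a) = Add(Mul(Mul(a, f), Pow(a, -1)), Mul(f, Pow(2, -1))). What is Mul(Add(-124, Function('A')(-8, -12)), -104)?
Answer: 14144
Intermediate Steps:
Function('A')(f, a) = Mul(Rational(3, 2), f) (Function('A')(f, a) = Add(f, Mul(f, Rational(1, 2))) = Add(f, Mul(Rational(1, 2), f)) = Mul(Rational(3, 2), f))
Mul(Add(-124, Function('A')(-8, -12)), -104) = Mul(Add(-124, Mul(Rational(3, 2), -8)), -104) = Mul(Add(-124, -12), -104) = Mul(-136, -104) = 14144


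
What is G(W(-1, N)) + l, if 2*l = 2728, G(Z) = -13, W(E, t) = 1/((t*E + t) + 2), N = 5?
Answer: 1351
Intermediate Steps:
W(E, t) = 1/(2 + t + E*t) (W(E, t) = 1/((E*t + t) + 2) = 1/((t + E*t) + 2) = 1/(2 + t + E*t))
l = 1364 (l = (½)*2728 = 1364)
G(W(-1, N)) + l = -13 + 1364 = 1351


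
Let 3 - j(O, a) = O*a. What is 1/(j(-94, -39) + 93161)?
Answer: 1/89498 ≈ 1.1173e-5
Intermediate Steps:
j(O, a) = 3 - O*a
1/(j(-94, -39) + 93161) = 1/((3 - 1*(-94)*(-39)) + 93161) = 1/((3 - 3666) + 93161) = 1/(-3663 + 93161) = 1/89498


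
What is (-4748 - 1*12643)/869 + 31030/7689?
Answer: -9704939/607431 ≈ -15.977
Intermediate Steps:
(-4748 - 1*12643)/869 + 31030/7689 = (-4748 - 12643)*(1/869) + 31030*(1/7689) = -17391*1/869 + 31030/7689 = -1581/79 + 31030/7689 = -9704939/607431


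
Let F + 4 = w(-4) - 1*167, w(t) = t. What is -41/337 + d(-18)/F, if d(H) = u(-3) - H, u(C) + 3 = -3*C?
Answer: -15263/58975 ≈ -0.25880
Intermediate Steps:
u(C) = -3 - 3*C
d(H) = 6 - H (d(H) = (-3 - 3*(-3)) - H = (-3 + 9) - H = 6 - H)
F = -175 (F = -4 + (-4 - 1*167) = -4 + (-4 - 167) = -4 - 171 = -175)
-41/337 + d(-18)/F = -41/337 + (6 - 1*(-18))/(-175) = -41*1/337 + (6 + 18)*(-1/175) = -41/337 + 24*(-1/175) = -41/337 - 24/175 = -15263/58975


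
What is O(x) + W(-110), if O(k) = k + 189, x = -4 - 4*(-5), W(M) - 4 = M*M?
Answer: 12309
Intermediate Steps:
W(M) = 4 + M**2 (W(M) = 4 + M*M = 4 + M**2)
x = 16 (x = -4 + 20 = 16)
O(k) = 189 + k
O(x) + W(-110) = (189 + 16) + (4 + (-110)**2) = 205 + (4 + 12100) = 205 + 12104 = 12309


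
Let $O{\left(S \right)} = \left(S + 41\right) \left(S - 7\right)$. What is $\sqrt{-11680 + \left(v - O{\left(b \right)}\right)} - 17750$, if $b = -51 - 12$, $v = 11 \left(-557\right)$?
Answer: $-17750 + i \sqrt{19347} \approx -17750.0 + 139.09 i$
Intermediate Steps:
$v = -6127$
$b = -63$
$O{\left(S \right)} = \left(-7 + S\right) \left(41 + S\right)$ ($O{\left(S \right)} = \left(41 + S\right) \left(-7 + S\right) = \left(-7 + S\right) \left(41 + S\right)$)
$\sqrt{-11680 + \left(v - O{\left(b \right)}\right)} - 17750 = \sqrt{-11680 - \left(9809 - 2142\right)} - 17750 = \sqrt{-11680 - 7667} - 17750 = \sqrt{-19347} - 17750 = i \sqrt{19347} - 17750 = -17750 + i \sqrt{19347}$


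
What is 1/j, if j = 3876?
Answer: 1/3876 ≈ 0.00025800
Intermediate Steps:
1/j = 1/3876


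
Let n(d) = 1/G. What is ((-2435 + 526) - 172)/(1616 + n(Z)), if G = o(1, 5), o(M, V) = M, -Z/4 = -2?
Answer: -2081/1617 ≈ -1.2870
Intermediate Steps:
Z = 8 (Z = -4*(-2) = 8)
G = 1
n(d) = 1 (n(d) = 1/1 = 1)
((-2435 + 526) - 172)/(1616 + n(Z)) = ((-2435 + 526) - 172)/(1616 + 1) = (-1909 - 172)/1617 = -2081*1/1617 = -2081/1617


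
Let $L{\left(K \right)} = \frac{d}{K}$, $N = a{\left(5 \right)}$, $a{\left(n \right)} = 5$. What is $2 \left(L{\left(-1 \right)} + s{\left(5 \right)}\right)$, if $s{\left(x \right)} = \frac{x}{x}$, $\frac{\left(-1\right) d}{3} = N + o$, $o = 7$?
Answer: $74$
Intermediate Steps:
$N = 5$
$d = -36$ ($d = - 3 \left(5 + 7\right) = \left(-3\right) 12 = -36$)
$L{\left(K \right)} = - \frac{36}{K}$
$s{\left(x \right)} = 1$
$2 \left(L{\left(-1 \right)} + s{\left(5 \right)}\right) = 2 \left(- \frac{36}{-1} + 1\right) = 2 \left(\left(-36\right) \left(-1\right) + 1\right) = 2 \left(36 + 1\right) = 2 \cdot 37 = 74$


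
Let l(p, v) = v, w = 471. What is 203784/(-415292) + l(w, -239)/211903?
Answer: -10820423935/22000405169 ≈ -0.49183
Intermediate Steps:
203784/(-415292) + l(w, -239)/211903 = 203784/(-415292) - 239/211903 = 203784*(-1/415292) - 239*1/211903 = -50946/103823 - 239/211903 = -10820423935/22000405169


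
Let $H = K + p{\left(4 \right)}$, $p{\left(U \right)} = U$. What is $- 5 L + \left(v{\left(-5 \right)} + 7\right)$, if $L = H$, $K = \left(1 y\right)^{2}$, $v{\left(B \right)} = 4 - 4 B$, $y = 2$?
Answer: $-9$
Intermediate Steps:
$K = 4$ ($K = \left(1 \cdot 2\right)^{2} = 2^{2} = 4$)
$H = 8$ ($H = 4 + 4 = 8$)
$L = 8$
$- 5 L + \left(v{\left(-5 \right)} + 7\right) = \left(-5\right) 8 + \left(\left(4 - -20\right) + 7\right) = -40 + \left(\left(4 + 20\right) + 7\right) = -40 + \left(24 + 7\right) = -40 + 31 = -9$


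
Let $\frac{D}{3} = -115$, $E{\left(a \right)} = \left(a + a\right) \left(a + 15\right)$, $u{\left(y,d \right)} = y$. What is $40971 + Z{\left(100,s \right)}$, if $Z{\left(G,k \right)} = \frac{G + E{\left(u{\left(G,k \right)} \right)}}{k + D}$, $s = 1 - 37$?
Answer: $\frac{5195617}{127} \approx 40910.0$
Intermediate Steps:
$E{\left(a \right)} = 2 a \left(15 + a\right)$
$D = -345$ ($D = 3 \left(-115\right) = -345$)
$s = -36$
$Z{\left(G,k \right)} = \frac{G + 2 G \left(15 + G\right)}{-345 + k}$ ($Z{\left(G,k \right)} = \frac{G + 2 G \left(15 + G\right)}{k - 345} = \frac{G + 2 G \left(15 + G\right)}{-345 + k}$)
$40971 + Z{\left(100,s \right)} = 40971 + \frac{100 \left(31 + 2 \cdot 100\right)}{-345 - 36} = 40971 + \frac{100 \left(31 + 200\right)}{-381} = 40971 + 100 \left(- \frac{1}{381}\right) 231 = 40971 - \frac{7700}{127} = \frac{5195617}{127}$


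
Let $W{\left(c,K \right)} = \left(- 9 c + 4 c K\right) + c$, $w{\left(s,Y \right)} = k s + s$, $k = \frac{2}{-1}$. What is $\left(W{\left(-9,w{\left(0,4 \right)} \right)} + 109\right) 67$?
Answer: $12127$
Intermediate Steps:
$k = -2$ ($k = 2 \left(-1\right) = -2$)
$w{\left(s,Y \right)} = - s$ ($w{\left(s,Y \right)} = - 2 s + s = - s$)
$W{\left(c,K \right)} = - 8 c + 4 K c$ ($W{\left(c,K \right)} = \left(- 9 c + 4 K c\right) + c = - 8 c + 4 K c$)
$\left(W{\left(-9,w{\left(0,4 \right)} \right)} + 109\right) 67 = \left(4 \left(-9\right) \left(-2 - 0\right) + 109\right) 67 = \left(4 \left(-9\right) \left(-2 + 0\right) + 109\right) 67 = \left(4 \left(-9\right) \left(-2\right) + 109\right) 67 = \left(72 + 109\right) 67 = 181 \cdot 67 = 12127$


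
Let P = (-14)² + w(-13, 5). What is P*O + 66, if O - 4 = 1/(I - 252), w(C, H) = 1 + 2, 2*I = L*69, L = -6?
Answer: 395459/459 ≈ 861.57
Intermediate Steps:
I = -207 (I = (-6*69)/2 = (½)*(-414) = -207)
w(C, H) = 3
O = 1835/459 (O = 4 + 1/(-207 - 252) = 4 + 1/(-459) = 4 - 1/459 = 1835/459 ≈ 3.9978)
P = 199 (P = (-14)² + 3 = 196 + 3 = 199)
P*O + 66 = 199*(1835/459) + 66 = 365165/459 + 66 = 395459/459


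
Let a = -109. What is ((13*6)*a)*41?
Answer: -348582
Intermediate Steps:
((13*6)*a)*41 = ((13*6)*(-109))*41 = (78*(-109))*41 = -8502*41 = -348582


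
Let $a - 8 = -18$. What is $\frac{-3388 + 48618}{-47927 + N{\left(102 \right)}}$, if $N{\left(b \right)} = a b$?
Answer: $- \frac{45230}{48947} \approx -0.92406$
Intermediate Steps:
$a = -10$ ($a = 8 - 18 = -10$)
$N{\left(b \right)} = - 10 b$
$\frac{-3388 + 48618}{-47927 + N{\left(102 \right)}} = \frac{-3388 + 48618}{-47927 - 1020} = \frac{45230}{-47927 - 1020} = \frac{45230}{-48947} = 45230 \left(- \frac{1}{48947}\right) = - \frac{45230}{48947}$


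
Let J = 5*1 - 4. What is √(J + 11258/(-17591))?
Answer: √2273547/2513 ≈ 0.60001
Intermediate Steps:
J = 1 (J = 5 - 4 = 1)
√(J + 11258/(-17591)) = √(1 + 11258/(-17591)) = √(1 + 11258*(-1/17591)) = √(1 - 11258/17591) = √(6333/17591) = √2273547/2513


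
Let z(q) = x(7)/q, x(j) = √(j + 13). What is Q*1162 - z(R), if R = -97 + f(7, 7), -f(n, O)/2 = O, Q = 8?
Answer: 9296 + 2*√5/111 ≈ 9296.0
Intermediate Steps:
f(n, O) = -2*O
x(j) = √(13 + j)
R = -111 (R = -97 - 2*7 = -97 - 14 = -111)
z(q) = 2*√5/q (z(q) = √(13 + 7)/q = √20/q = (2*√5)/q = 2*√5/q)
Q*1162 - z(R) = 8*1162 - 2*√5/(-111) = 9296 - 2*√5*(-1)/111 = 9296 - (-2)*√5/111 = 9296 + 2*√5/111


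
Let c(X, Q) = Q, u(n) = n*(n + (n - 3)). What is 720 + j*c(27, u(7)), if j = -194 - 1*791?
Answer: -75125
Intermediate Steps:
u(n) = n*(-3 + 2*n) (u(n) = n*(n + (-3 + n)) = n*(-3 + 2*n))
j = -985 (j = -194 - 791 = -985)
720 + j*c(27, u(7)) = 720 - 6895*(-3 + 2*7) = 720 - 6895*(-3 + 14) = 720 - 6895*11 = 720 - 985*77 = 720 - 75845 = -75125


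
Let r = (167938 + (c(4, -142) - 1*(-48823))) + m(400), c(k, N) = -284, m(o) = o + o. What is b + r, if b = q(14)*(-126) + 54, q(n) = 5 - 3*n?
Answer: 221993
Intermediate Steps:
m(o) = 2*o
b = 4716 (b = (5 - 3*14)*(-126) + 54 = (5 - 42)*(-126) + 54 = -37*(-126) + 54 = 4662 + 54 = 4716)
r = 217277 (r = (167938 + (-284 - 1*(-48823))) + 2*400 = (167938 + (-284 + 48823)) + 800 = (167938 + 48539) + 800 = 216477 + 800 = 217277)
b + r = 4716 + 217277 = 221993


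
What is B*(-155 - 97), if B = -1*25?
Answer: 6300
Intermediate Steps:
B = -25
B*(-155 - 97) = -25*(-155 - 97) = -25*(-252) = 6300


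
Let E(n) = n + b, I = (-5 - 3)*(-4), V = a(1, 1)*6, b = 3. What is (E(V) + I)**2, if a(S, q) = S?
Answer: 1681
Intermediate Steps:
V = 6 (V = 1*6 = 6)
I = 32 (I = -8*(-4) = 32)
E(n) = 3 + n (E(n) = n + 3 = 3 + n)
(E(V) + I)**2 = ((3 + 6) + 32)**2 = (9 + 32)**2 = 41**2 = 1681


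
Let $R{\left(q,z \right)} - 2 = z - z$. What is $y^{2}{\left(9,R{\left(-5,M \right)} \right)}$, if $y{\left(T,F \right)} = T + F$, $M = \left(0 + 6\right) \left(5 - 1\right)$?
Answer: $121$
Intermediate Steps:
$M = 24$ ($M = 6 \cdot 4 = 24$)
$R{\left(q,z \right)} = 2$ ($R{\left(q,z \right)} = 2 + \left(z - z\right) = 2 + 0 = 2$)
$y{\left(T,F \right)} = F + T$
$y^{2}{\left(9,R{\left(-5,M \right)} \right)} = \left(2 + 9\right)^{2} = 11^{2} = 121$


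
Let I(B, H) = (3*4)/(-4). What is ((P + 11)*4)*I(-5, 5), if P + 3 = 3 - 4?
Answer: -84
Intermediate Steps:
P = -4 (P = -3 + (3 - 4) = -3 - 1 = -4)
I(B, H) = -3 (I(B, H) = 12*(-¼) = -3)
((P + 11)*4)*I(-5, 5) = ((-4 + 11)*4)*(-3) = (7*4)*(-3) = 28*(-3) = -84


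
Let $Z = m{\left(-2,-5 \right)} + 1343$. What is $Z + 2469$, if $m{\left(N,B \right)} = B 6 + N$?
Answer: $3780$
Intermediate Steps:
$m{\left(N,B \right)} = N + 6 B$ ($m{\left(N,B \right)} = 6 B + N = N + 6 B$)
$Z = 1311$ ($Z = \left(-2 + 6 \left(-5\right)\right) + 1343 = \left(-2 - 30\right) + 1343 = -32 + 1343 = 1311$)
$Z + 2469 = 1311 + 2469 = 3780$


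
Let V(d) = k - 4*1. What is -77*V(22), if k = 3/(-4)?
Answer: 1463/4 ≈ 365.75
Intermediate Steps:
k = -¾ (k = 3*(-¼) = -¾ ≈ -0.75000)
V(d) = -19/4 (V(d) = -¾ - 4*1 = -¾ - 4 = -19/4)
-77*V(22) = -77*(-19/4) = 1463/4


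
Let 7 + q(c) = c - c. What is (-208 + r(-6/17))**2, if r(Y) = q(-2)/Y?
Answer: 1274641/36 ≈ 35407.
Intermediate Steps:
q(c) = -7 (q(c) = -7 + (c - c) = -7 + 0 = -7)
r(Y) = -7/Y
(-208 + r(-6/17))**2 = (-208 - 7/((-6/17)))**2 = (-208 - 7/((-6*1/17)))**2 = (-208 - 7/(-6/17))**2 = (-208 - 7*(-17/6))**2 = (-208 + 119/6)**2 = (-1129/6)**2 = 1274641/36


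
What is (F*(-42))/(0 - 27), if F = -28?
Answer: -392/9 ≈ -43.556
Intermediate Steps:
(F*(-42))/(0 - 27) = (-28*(-42))/(0 - 27) = 1176/(-27) = 1176*(-1/27) = -392/9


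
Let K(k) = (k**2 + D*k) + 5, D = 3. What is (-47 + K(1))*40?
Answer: -1520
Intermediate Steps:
K(k) = 5 + k**2 + 3*k (K(k) = (k**2 + 3*k) + 5 = 5 + k**2 + 3*k)
(-47 + K(1))*40 = (-47 + (5 + 1**2 + 3*1))*40 = (-47 + (5 + 1 + 3))*40 = (-47 + 9)*40 = -38*40 = -1520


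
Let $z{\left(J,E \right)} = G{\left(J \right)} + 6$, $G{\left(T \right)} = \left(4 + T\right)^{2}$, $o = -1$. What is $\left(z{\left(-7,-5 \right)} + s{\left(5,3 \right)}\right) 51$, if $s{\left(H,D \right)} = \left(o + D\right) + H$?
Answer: $1122$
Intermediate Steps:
$s{\left(H,D \right)} = -1 + D + H$ ($s{\left(H,D \right)} = \left(-1 + D\right) + H = -1 + D + H$)
$z{\left(J,E \right)} = 6 + \left(4 + J\right)^{2}$ ($z{\left(J,E \right)} = \left(4 + J\right)^{2} + 6 = 6 + \left(4 + J\right)^{2}$)
$\left(z{\left(-7,-5 \right)} + s{\left(5,3 \right)}\right) 51 = \left(\left(6 + \left(4 - 7\right)^{2}\right) + \left(-1 + 3 + 5\right)\right) 51 = \left(\left(6 + \left(-3\right)^{2}\right) + 7\right) 51 = \left(\left(6 + 9\right) + 7\right) 51 = \left(15 + 7\right) 51 = 22 \cdot 51 = 1122$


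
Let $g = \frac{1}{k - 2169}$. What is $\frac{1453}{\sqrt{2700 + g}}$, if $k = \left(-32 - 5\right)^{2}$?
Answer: $\frac{29060 \sqrt{4319998}}{2159999} \approx 27.963$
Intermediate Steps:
$k = 1369$ ($k = \left(-37\right)^{2} = 1369$)
$g = - \frac{1}{800}$ ($g = \frac{1}{1369 - 2169} = \frac{1}{-800} = - \frac{1}{800} \approx -0.00125$)
$\frac{1453}{\sqrt{2700 + g}} = \frac{1453}{\sqrt{2700 - \frac{1}{800}}} = \frac{1453}{\sqrt{\frac{2159999}{800}}} = \frac{1453}{\frac{1}{40} \sqrt{4319998}} = 1453 \frac{20 \sqrt{4319998}}{2159999} = \frac{29060 \sqrt{4319998}}{2159999}$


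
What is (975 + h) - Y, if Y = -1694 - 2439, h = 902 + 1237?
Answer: 7247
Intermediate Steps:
h = 2139
Y = -4133
(975 + h) - Y = (975 + 2139) - 1*(-4133) = 3114 + 4133 = 7247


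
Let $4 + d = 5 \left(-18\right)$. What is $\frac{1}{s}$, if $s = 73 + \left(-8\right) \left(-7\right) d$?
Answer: $- \frac{1}{5191} \approx -0.00019264$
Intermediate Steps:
$d = -94$ ($d = -4 + 5 \left(-18\right) = -4 - 90 = -94$)
$s = -5191$ ($s = 73 + \left(-8\right) \left(-7\right) \left(-94\right) = 73 + 56 \left(-94\right) = 73 - 5264 = -5191$)
$\frac{1}{s} = \frac{1}{-5191} = - \frac{1}{5191}$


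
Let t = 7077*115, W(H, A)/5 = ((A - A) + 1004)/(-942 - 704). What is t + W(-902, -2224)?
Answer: 669800155/823 ≈ 8.1385e+5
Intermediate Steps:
W(H, A) = -2510/823 (W(H, A) = 5*(((A - A) + 1004)/(-942 - 704)) = 5*((0 + 1004)/(-1646)) = 5*(1004*(-1/1646)) = 5*(-502/823) = -2510/823)
t = 813855
t + W(-902, -2224) = 813855 - 2510/823 = 669800155/823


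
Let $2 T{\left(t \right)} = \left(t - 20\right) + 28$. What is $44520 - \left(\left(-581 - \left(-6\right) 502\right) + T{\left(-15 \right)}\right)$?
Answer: $\frac{84185}{2} \approx 42093.0$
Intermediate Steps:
$T{\left(t \right)} = 4 + \frac{t}{2}$ ($T{\left(t \right)} = \frac{\left(t - 20\right) + 28}{2} = \frac{\left(-20 + t\right) + 28}{2} = \frac{8 + t}{2} = 4 + \frac{t}{2}$)
$44520 - \left(\left(-581 - \left(-6\right) 502\right) + T{\left(-15 \right)}\right) = 44520 - \left(\left(-581 - \left(-6\right) 502\right) + \left(4 + \frac{1}{2} \left(-15\right)\right)\right) = 44520 - \left(\left(-581 - -3012\right) + \left(4 - \frac{15}{2}\right)\right) = 44520 - \left(\left(-581 + 3012\right) - \frac{7}{2}\right) = 44520 - \left(2431 - \frac{7}{2}\right) = 44520 - \frac{4855}{2} = \frac{84185}{2}$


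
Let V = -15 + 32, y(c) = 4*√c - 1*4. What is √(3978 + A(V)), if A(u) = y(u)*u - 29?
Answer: √(3881 + 68*√17) ≈ 64.509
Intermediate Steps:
y(c) = -4 + 4*√c (y(c) = 4*√c - 4 = -4 + 4*√c)
V = 17
A(u) = -29 + u*(-4 + 4*√u) (A(u) = (-4 + 4*√u)*u - 29 = u*(-4 + 4*√u) - 29 = -29 + u*(-4 + 4*√u))
√(3978 + A(V)) = √(3978 + (-29 + 4*17*(-1 + √17))) = √(3978 + (-29 + (-68 + 68*√17))) = √(3978 + (-97 + 68*√17)) = √(3881 + 68*√17)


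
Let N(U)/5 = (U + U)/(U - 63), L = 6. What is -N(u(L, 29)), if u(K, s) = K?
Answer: 20/19 ≈ 1.0526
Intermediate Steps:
N(U) = 10*U/(-63 + U) (N(U) = 5*((U + U)/(U - 63)) = 5*((2*U)/(-63 + U)) = 5*(2*U/(-63 + U)) = 10*U/(-63 + U))
-N(u(L, 29)) = -10*6/(-63 + 6) = -10*6/(-57) = -10*6*(-1)/57 = -1*(-20/19) = 20/19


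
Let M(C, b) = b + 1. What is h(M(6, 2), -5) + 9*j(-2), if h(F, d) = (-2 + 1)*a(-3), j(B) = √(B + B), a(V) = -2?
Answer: 2 + 18*I ≈ 2.0 + 18.0*I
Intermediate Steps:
M(C, b) = 1 + b
j(B) = √2*√B (j(B) = √(2*B) = √2*√B)
h(F, d) = 2 (h(F, d) = (-2 + 1)*(-2) = -1*(-2) = 2)
h(M(6, 2), -5) + 9*j(-2) = 2 + 9*(√2*√(-2)) = 2 + 9*(√2*(I*√2)) = 2 + 9*(2*I) = 2 + 18*I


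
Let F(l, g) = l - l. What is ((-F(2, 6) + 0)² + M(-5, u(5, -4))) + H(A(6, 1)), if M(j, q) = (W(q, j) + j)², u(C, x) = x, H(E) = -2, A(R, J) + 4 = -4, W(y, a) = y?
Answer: 79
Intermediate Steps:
A(R, J) = -8 (A(R, J) = -4 - 4 = -8)
M(j, q) = (j + q)² (M(j, q) = (q + j)² = (j + q)²)
F(l, g) = 0
((-F(2, 6) + 0)² + M(-5, u(5, -4))) + H(A(6, 1)) = ((-1*0 + 0)² + (-5 - 4)²) - 2 = ((0 + 0)² + (-9)²) - 2 = (0² + 81) - 2 = (0 + 81) - 2 = 81 - 2 = 79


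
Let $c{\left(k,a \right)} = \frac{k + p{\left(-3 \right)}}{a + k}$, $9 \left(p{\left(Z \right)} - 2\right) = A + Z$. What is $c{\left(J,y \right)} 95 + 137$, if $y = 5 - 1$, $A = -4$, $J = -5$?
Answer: $\frac{4463}{9} \approx 495.89$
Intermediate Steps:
$y = 4$
$p{\left(Z \right)} = \frac{14}{9} + \frac{Z}{9}$ ($p{\left(Z \right)} = 2 + \frac{-4 + Z}{9} = 2 + \left(- \frac{4}{9} + \frac{Z}{9}\right) = \frac{14}{9} + \frac{Z}{9}$)
$c{\left(k,a \right)} = \frac{\frac{11}{9} + k}{a + k}$ ($c{\left(k,a \right)} = \frac{k + \left(\frac{14}{9} + \frac{1}{9} \left(-3\right)\right)}{a + k} = \frac{k + \left(\frac{14}{9} - \frac{1}{3}\right)}{a + k} = \frac{k + \frac{11}{9}}{a + k} = \frac{\frac{11}{9} + k}{a + k}$)
$c{\left(J,y \right)} 95 + 137 = \frac{\frac{11}{9} - 5}{4 - 5} \cdot 95 + 137 = \frac{1}{-1} \left(- \frac{34}{9}\right) 95 + 137 = \left(-1\right) \left(- \frac{34}{9}\right) 95 + 137 = \frac{34}{9} \cdot 95 + 137 = \frac{3230}{9} + 137 = \frac{4463}{9}$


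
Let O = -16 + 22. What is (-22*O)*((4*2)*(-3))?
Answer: 3168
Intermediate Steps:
O = 6
(-22*O)*((4*2)*(-3)) = (-22*6)*((4*2)*(-3)) = -1056*(-3) = -132*(-24) = 3168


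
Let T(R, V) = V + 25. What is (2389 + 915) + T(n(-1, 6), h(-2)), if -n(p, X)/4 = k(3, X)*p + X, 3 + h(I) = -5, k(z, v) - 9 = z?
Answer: 3321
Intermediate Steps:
k(z, v) = 9 + z
h(I) = -8 (h(I) = -3 - 5 = -8)
n(p, X) = -48*p - 4*X (n(p, X) = -4*((9 + 3)*p + X) = -4*(12*p + X) = -4*(X + 12*p) = -48*p - 4*X)
T(R, V) = 25 + V
(2389 + 915) + T(n(-1, 6), h(-2)) = (2389 + 915) + (25 - 8) = 3304 + 17 = 3321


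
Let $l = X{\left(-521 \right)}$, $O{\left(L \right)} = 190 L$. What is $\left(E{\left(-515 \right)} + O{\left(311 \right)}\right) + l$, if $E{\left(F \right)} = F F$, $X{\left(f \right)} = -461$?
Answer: $323854$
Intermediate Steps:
$E{\left(F \right)} = F^{2}$
$l = -461$
$\left(E{\left(-515 \right)} + O{\left(311 \right)}\right) + l = \left(\left(-515\right)^{2} + 190 \cdot 311\right) - 461 = \left(265225 + 59090\right) - 461 = 324315 - 461 = 323854$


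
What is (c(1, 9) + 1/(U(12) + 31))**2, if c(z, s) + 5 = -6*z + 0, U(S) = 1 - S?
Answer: 47961/400 ≈ 119.90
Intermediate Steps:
c(z, s) = -5 - 6*z (c(z, s) = -5 + (-6*z + 0) = -5 - 6*z)
(c(1, 9) + 1/(U(12) + 31))**2 = ((-5 - 6*1) + 1/((1 - 1*12) + 31))**2 = ((-5 - 6) + 1/((1 - 12) + 31))**2 = (-11 + 1/(-11 + 31))**2 = (-11 + 1/20)**2 = (-219/20)**2 = 47961/400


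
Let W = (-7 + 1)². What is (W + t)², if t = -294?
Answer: 66564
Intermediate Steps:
W = 36 (W = (-6)² = 36)
(W + t)² = (36 - 294)² = (-258)² = 66564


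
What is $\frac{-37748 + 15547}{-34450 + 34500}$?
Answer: $- \frac{22201}{50} \approx -444.02$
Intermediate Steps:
$\frac{-37748 + 15547}{-34450 + 34500} = - \frac{22201}{50}$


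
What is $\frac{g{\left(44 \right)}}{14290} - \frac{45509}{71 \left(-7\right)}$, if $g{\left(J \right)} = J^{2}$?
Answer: $\frac{325642901}{3551065} \approx 91.703$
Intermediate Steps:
$\frac{g{\left(44 \right)}}{14290} - \frac{45509}{71 \left(-7\right)} = \frac{44^{2}}{14290} - \frac{45509}{71 \left(-7\right)} = 1936 \cdot \frac{1}{14290} - \frac{45509}{-497} = \frac{968}{7145} - - \frac{45509}{497} = \frac{968}{7145} + \frac{45509}{497} = \frac{325642901}{3551065}$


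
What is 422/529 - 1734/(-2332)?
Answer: 950695/616814 ≈ 1.5413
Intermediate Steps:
422/529 - 1734/(-2332) = 422*(1/529) - 1734*(-1/2332) = 422/529 + 867/1166 = 950695/616814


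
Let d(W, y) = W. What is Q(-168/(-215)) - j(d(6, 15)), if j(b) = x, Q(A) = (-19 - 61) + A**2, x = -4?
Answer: -3484876/46225 ≈ -75.389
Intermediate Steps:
Q(A) = -80 + A**2
j(b) = -4
Q(-168/(-215)) - j(d(6, 15)) = (-80 + (-168/(-215))**2) - 1*(-4) = (-80 + (-168*(-1/215))**2) + 4 = (-80 + (168/215)**2) + 4 = (-80 + 28224/46225) + 4 = -3669776/46225 + 4 = -3484876/46225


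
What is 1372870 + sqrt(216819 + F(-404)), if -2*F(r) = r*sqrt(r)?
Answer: 1372870 + sqrt(216819 + 404*I*sqrt(101)) ≈ 1.3733e+6 + 4.3596*I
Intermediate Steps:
F(r) = -r**(3/2)/2 (F(r) = -r*sqrt(r)/2 = -r**(3/2)/2)
1372870 + sqrt(216819 + F(-404)) = 1372870 + sqrt(216819 - (-404)*I*sqrt(101)) = 1372870 + sqrt(216819 + 404*I*sqrt(101))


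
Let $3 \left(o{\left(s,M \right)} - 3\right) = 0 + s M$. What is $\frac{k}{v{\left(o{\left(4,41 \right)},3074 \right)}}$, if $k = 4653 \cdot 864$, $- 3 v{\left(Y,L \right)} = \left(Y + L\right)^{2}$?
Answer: $- \frac{108545184}{88266025} \approx -1.2297$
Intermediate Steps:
$o{\left(s,M \right)} = 3 + \frac{M s}{3}$ ($o{\left(s,M \right)} = 3 + \frac{0 + s M}{3} = 3 + \frac{0 + M s}{3} = 3 + \frac{M s}{3}$)
$v{\left(Y,L \right)} = - \frac{\left(L + Y\right)^{2}}{3}$ ($v{\left(Y,L \right)} = - \frac{\left(Y + L\right)^{2}}{3} = - \frac{\left(L + Y\right)^{2}}{3}$)
$k = 4020192$
$\frac{k}{v{\left(o{\left(4,41 \right)},3074 \right)}} = \frac{4020192}{\left(- \frac{1}{3}\right) \left(3074 + \left(3 + \frac{1}{3} \cdot 41 \cdot 4\right)\right)^{2}} = \frac{4020192}{\left(- \frac{1}{3}\right) \left(3074 + \left(3 + \frac{164}{3}\right)\right)^{2}} = \frac{4020192}{\left(- \frac{1}{3}\right) \left(3074 + \frac{173}{3}\right)^{2}} = \frac{4020192}{\left(- \frac{1}{3}\right) \left(\frac{9395}{3}\right)^{2}} = \frac{4020192}{\left(- \frac{1}{3}\right) \frac{88266025}{9}} = \frac{4020192}{- \frac{88266025}{27}} = 4020192 \left(- \frac{27}{88266025}\right) = - \frac{108545184}{88266025}$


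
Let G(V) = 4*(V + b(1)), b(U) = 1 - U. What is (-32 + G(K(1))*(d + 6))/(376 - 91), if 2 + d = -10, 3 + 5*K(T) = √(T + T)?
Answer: -88/1425 - 8*√2/475 ≈ -0.085573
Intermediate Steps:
K(T) = -⅗ + √2*√T/5 (K(T) = -⅗ + √(T + T)/5 = -⅗ + √(2*T)/5 = -⅗ + (√2*√T)/5 = -⅗ + √2*√T/5)
d = -12 (d = -2 - 10 = -12)
G(V) = 4*V (G(V) = 4*(V + (1 - 1*1)) = 4*(V + (1 - 1)) = 4*(V + 0) = 4*V)
(-32 + G(K(1))*(d + 6))/(376 - 91) = (-32 + (4*(-⅗ + √2*√1/5))*(-12 + 6))/(376 - 91) = (-32 + (4*(-⅗ + (⅕)*√2*1))*(-6))/285 = (-32 + (4*(-⅗ + √2/5))*(-6))*(1/285) = (-32 + (-12/5 + 4*√2/5)*(-6))*(1/285) = (-32 + (72/5 - 24*√2/5))*(1/285) = (-88/5 - 24*√2/5)*(1/285) = -88/1425 - 8*√2/475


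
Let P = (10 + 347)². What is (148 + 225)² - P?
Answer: 11680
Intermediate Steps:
P = 127449 (P = 357² = 127449)
(148 + 225)² - P = (148 + 225)² - 1*127449 = 373² - 127449 = 139129 - 127449 = 11680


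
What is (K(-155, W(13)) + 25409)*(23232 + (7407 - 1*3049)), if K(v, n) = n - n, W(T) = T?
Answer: 701034310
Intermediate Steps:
K(v, n) = 0
(K(-155, W(13)) + 25409)*(23232 + (7407 - 1*3049)) = (0 + 25409)*(23232 + (7407 - 1*3049)) = 25409*(23232 + (7407 - 3049)) = 25409*(23232 + 4358) = 25409*27590 = 701034310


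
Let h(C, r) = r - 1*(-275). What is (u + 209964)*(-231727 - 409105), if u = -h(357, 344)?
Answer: -134154975040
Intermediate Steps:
h(C, r) = 275 + r (h(C, r) = r + 275 = 275 + r)
u = -619 (u = -(275 + 344) = -1*619 = -619)
(u + 209964)*(-231727 - 409105) = (-619 + 209964)*(-231727 - 409105) = 209345*(-640832) = -134154975040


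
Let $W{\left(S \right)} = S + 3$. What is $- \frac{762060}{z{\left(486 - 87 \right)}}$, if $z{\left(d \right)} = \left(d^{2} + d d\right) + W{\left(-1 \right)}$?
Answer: $- \frac{190515}{79601} \approx -2.3934$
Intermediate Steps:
$W{\left(S \right)} = 3 + S$
$z{\left(d \right)} = 2 + 2 d^{2}$ ($z{\left(d \right)} = \left(d^{2} + d d\right) + \left(3 - 1\right) = \left(d^{2} + d^{2}\right) + 2 = 2 d^{2} + 2 = 2 + 2 d^{2}$)
$- \frac{762060}{z{\left(486 - 87 \right)}} = - \frac{762060}{2 + 2 \left(486 - 87\right)^{2}} = - \frac{762060}{2 + 2 \cdot 399^{2}} = - \frac{762060}{2 + 2 \cdot 159201} = - \frac{762060}{2 + 318402} = - \frac{762060}{318404} = \left(-762060\right) \frac{1}{318404} = - \frac{190515}{79601}$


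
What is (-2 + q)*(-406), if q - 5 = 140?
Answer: -58058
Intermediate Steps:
q = 145 (q = 5 + 140 = 145)
(-2 + q)*(-406) = (-2 + 145)*(-406) = 143*(-406) = -58058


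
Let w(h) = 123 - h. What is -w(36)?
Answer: -87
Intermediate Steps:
-w(36) = -(123 - 1*36) = -(123 - 36) = -1*87 = -87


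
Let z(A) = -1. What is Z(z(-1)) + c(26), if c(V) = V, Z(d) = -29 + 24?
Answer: 21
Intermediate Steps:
Z(d) = -5
Z(z(-1)) + c(26) = -5 + 26 = 21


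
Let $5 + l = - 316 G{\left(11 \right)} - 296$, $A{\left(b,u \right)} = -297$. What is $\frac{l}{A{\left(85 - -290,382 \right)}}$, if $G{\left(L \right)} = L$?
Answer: $\frac{1259}{99} \approx 12.717$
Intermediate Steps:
$l = -3777$ ($l = -5 - 3772 = -3777$)
$\frac{l}{A{\left(85 - -290,382 \right)}} = - \frac{3777}{-297} = \left(-3777\right) \left(- \frac{1}{297}\right) = \frac{1259}{99}$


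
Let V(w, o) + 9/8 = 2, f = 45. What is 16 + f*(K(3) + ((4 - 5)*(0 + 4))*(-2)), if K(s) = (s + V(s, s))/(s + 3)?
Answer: 6481/16 ≈ 405.06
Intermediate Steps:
V(w, o) = 7/8 (V(w, o) = -9/8 + 2 = 7/8)
K(s) = (7/8 + s)/(3 + s) (K(s) = (s + 7/8)/(s + 3) = (7/8 + s)/(3 + s))
16 + f*(K(3) + ((4 - 5)*(0 + 4))*(-2)) = 16 + 45*((7/8 + 3)/(3 + 3) + ((4 - 5)*(0 + 4))*(-2)) = 16 + 45*((31/8)/6 - 1*4*(-2)) = 16 + 45*((1/6)*(31/8) - 4*(-2)) = 16 + 45*(31/48 + 8) = 16 + 45*(415/48) = 16 + 6225/16 = 6481/16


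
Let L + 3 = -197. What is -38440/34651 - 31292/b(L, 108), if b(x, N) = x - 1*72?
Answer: 268460853/2356268 ≈ 113.93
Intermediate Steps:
L = -200 (L = -3 - 197 = -200)
b(x, N) = -72 + x (b(x, N) = x - 72 = -72 + x)
-38440/34651 - 31292/b(L, 108) = -38440/34651 - 31292/(-72 - 200) = -38440*1/34651 - 31292/(-272) = -38440/34651 - 31292*(-1/272) = -38440/34651 + 7823/68 = 268460853/2356268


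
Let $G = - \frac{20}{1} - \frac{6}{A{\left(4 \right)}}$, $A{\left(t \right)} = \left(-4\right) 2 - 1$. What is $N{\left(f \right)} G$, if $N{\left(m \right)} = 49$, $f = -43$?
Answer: $- \frac{2842}{3} \approx -947.33$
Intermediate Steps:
$A{\left(t \right)} = -9$ ($A{\left(t \right)} = -8 - 1 = -9$)
$G = - \frac{58}{3}$ ($G = - \frac{20}{1} - \frac{6}{-9} = \left(-20\right) 1 - - \frac{2}{3} = -20 + \frac{2}{3} = - \frac{58}{3} \approx -19.333$)
$N{\left(f \right)} G = 49 \left(- \frac{58}{3}\right) = - \frac{2842}{3}$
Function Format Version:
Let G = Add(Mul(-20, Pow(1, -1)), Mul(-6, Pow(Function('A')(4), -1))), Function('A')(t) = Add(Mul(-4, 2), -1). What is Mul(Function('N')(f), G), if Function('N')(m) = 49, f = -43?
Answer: Rational(-2842, 3) ≈ -947.33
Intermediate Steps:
Function('A')(t) = -9 (Function('A')(t) = Add(-8, -1) = -9)
G = Rational(-58, 3) (G = Add(Mul(-20, Pow(1, -1)), Mul(-6, Pow(-9, -1))) = Add(Mul(-20, 1), Mul(-6, Rational(-1, 9))) = Add(-20, Rational(2, 3)) = Rational(-58, 3) ≈ -19.333)
Mul(Function('N')(f), G) = Mul(49, Rational(-58, 3)) = Rational(-2842, 3)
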